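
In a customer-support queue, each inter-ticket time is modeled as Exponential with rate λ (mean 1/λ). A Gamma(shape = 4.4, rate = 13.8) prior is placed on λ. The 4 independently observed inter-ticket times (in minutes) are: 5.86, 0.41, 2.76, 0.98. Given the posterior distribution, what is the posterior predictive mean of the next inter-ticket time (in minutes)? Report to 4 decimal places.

With a Gamma(shape α, rate β) prior on the exponential rate λ, the posterior after n observations with total T = Σxᵢ is Gamma(α+n, β+T).
Sum of observations T = 10.01 minutes; n = 4.
Posterior: Gamma(4.4+4, 13.8+10.01) = Gamma(8.4, 23.81).
The predictive distribution for the next observation is Lomax; its mean is β/(α−1) = 23.81/7.4 = 3.2176.

3.2176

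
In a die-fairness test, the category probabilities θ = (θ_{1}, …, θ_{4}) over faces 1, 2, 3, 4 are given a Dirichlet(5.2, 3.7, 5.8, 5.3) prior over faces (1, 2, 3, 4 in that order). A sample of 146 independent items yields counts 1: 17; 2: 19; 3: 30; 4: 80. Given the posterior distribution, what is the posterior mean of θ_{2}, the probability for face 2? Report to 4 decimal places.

The Dirichlet prior is conjugate to the Multinomial likelihood: each posterior αⱼ = prior αⱼ + observed count nⱼ.
Posterior concentration: (22.2, 22.7, 35.8, 85.3), total = 166.0.
E[θ_{2}|data] = α_{2}/Σα = 22.7/166.0 = 0.1367.

0.1367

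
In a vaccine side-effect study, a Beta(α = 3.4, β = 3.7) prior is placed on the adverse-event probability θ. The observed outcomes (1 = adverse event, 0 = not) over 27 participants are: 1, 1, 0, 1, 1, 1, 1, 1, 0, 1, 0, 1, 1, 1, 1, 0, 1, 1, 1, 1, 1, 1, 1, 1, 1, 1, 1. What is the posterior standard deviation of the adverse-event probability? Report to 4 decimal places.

0.0706

The Beta prior is conjugate to a Binomial/Bernoulli likelihood; the update adds successes to α and failures to β.
Posterior: Beta(α+k, β+n−k) = Beta(3.4+23, 3.7+4) = Beta(26.4, 7.7).
Var = αβ/((α+β)²(α+β+1)) = 26.4·7.7/(34.1²·35.1) = 0.00498057; SD = √0.00498057 = 0.0706.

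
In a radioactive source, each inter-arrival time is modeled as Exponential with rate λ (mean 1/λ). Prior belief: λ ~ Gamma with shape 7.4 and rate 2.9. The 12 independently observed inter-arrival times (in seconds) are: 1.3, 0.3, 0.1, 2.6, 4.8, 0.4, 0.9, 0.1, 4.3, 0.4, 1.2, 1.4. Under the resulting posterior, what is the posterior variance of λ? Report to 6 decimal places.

0.045275

With a Gamma(shape α, rate β) prior on the exponential rate λ, the posterior after n observations with total T = Σxᵢ is Gamma(α+n, β+T).
Sum of observations T = 17.8 seconds; n = 12.
Posterior: Gamma(7.4+12, 2.9+17.8) = Gamma(19.4, 20.7).
Var = α/β² = 0.045275.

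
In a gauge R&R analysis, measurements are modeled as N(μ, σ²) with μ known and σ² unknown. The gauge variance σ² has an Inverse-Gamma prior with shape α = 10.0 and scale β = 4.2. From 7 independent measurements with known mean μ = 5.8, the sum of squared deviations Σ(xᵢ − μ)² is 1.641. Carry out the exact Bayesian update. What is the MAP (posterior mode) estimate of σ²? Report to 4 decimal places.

0.3462

With known mean μ and an Inverse-Gamma(α, β) prior on σ², the Normal likelihood is conjugate: posterior is Inv-Gamma(α + n/2, β + Σ(xᵢ−μ)²/2).
Posterior: Inv-Gamma(10.0 + 7/2, 4.2 + 1.641/2) = Inv-Gamma(13.50, 5.0205).
Mode = β/(α+1) = 5.0205/14.50 = 0.3462.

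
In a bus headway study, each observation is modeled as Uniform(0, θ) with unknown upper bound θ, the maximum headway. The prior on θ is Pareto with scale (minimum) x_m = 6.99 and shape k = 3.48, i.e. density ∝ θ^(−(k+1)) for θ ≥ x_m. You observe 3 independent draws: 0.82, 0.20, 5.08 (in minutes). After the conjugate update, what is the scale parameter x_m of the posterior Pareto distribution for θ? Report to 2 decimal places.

A Pareto(scale x_m, shape k) prior on the upper bound θ of Uniform(0, θ) is conjugate: posterior is Pareto(max(x_m, max xᵢ), k + n).
Sample maximum = 5.08; prior scale x_m = 6.99 → posterior scale = max = 6.99.
Posterior shape = 3.48 + 3 = 6.48.
Posterior scale x_m = 6.99.

6.99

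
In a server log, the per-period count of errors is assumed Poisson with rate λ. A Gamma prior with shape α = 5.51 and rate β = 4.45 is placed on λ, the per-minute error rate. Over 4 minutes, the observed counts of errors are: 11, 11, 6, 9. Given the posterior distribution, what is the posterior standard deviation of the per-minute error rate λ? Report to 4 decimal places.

0.7716

With a Gamma(shape α, rate β) prior, the Poisson likelihood is conjugate: the posterior is Gamma(α + ΣXᵢ, β + n).
Sum of counts S = 37 over n = 4 minutes.
Posterior: Gamma(α+S, β+n) = Gamma(5.51+37, 4.45+4) = Gamma(42.51, 8.45).
SD = √α/β = √42.51/8.45 = 0.7716.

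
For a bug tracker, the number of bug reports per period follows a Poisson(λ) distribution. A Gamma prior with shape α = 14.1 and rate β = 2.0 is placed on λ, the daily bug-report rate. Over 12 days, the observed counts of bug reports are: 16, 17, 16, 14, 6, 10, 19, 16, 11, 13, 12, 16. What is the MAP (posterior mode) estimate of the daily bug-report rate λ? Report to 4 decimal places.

With a Gamma(shape α, rate β) prior, the Poisson likelihood is conjugate: the posterior is Gamma(α + ΣXᵢ, β + n).
Sum of counts S = 166 over n = 12 days.
Posterior: Gamma(α+S, β+n) = Gamma(14.1+166, 2.0+12) = Gamma(180.1, 14.0).
Mode of Gamma(α,β) for α≥1 is (α−1)/β = 179.1/14.0 = 12.7929.

12.7929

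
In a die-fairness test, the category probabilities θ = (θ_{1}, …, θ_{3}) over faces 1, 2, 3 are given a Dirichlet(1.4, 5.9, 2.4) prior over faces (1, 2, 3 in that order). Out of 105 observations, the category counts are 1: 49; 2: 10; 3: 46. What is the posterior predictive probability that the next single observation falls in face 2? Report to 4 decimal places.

The Dirichlet prior is conjugate to the Multinomial likelihood: each posterior αⱼ = prior αⱼ + observed count nⱼ.
Posterior concentration: (50.4, 15.9, 48.4), total = 114.7.
P(next = 2 | data) = α_{2}/Σα = 0.1386.

0.1386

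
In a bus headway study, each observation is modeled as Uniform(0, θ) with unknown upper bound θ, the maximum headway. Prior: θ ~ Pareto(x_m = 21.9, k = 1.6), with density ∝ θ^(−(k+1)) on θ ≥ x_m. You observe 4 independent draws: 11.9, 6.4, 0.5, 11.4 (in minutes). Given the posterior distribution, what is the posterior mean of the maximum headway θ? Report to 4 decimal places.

A Pareto(scale x_m, shape k) prior on the upper bound θ of Uniform(0, θ) is conjugate: posterior is Pareto(max(x_m, max xᵢ), k + n).
Sample maximum = 11.9; prior scale x_m = 21.9 → posterior scale = max = 21.9.
Posterior shape = 1.6 + 4 = 5.6.
E[θ|data] = k·x_m/(k−1) = 5.6·21.9/4.6 = 26.6609.

26.6609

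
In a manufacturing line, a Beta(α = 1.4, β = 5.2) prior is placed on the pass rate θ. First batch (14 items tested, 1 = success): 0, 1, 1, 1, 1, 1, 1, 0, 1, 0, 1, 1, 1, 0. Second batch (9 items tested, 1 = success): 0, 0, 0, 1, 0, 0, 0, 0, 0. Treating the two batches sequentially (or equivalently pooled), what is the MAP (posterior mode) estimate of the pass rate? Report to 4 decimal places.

The Beta prior is conjugate to a Binomial/Bernoulli likelihood; the update adds successes to α and failures to β.
After batch 1: Beta(1.4+10, 5.2+4) = Beta(11.4, 9.2).
After batch 2: Beta(11.4+1, 9.2+8) = Beta(12.4, 17.2).
Mode of Beta(a,b) for a,b>1 is (a−1)/(a+b−2) = 11.4/27.6 = 0.4130.

0.4130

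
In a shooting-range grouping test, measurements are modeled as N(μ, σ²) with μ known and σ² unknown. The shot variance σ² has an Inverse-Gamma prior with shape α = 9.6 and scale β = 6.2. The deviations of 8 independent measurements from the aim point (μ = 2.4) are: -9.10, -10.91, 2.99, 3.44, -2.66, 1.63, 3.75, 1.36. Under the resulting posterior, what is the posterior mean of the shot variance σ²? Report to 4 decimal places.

With known mean μ and an Inverse-Gamma(α, β) prior on σ², the Normal likelihood is conjugate: posterior is Inv-Gamma(α + n/2, β + Σ(xᵢ−μ)²/2).
Σ(xᵢ−μ)² = (-9.10)² + (-10.91)² + (2.99)² + (3.44)² + (-2.66)² + (1.63)² + (3.75)² + (1.36)² = 248.2564.
Posterior: Inv-Gamma(9.6 + 8/2, 6.2 + 248.2564/2) = Inv-Gamma(13.60, 130.32820).
E[σ²|data] = β/(α−1) = 130.32820/12.60 = 10.3435.

10.3435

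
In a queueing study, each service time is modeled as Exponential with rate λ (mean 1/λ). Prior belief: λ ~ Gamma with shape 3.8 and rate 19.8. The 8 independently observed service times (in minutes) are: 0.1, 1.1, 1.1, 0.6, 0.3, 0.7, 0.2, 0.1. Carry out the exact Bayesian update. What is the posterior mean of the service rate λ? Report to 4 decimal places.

With a Gamma(shape α, rate β) prior on the exponential rate λ, the posterior after n observations with total T = Σxᵢ is Gamma(α+n, β+T).
Sum of observations T = 4.2 minutes; n = 8.
Posterior: Gamma(3.8+8, 19.8+4.2) = Gamma(11.8, 24.0).
Posterior mean of λ = α/β = 11.8/24.0 = 0.4917.

0.4917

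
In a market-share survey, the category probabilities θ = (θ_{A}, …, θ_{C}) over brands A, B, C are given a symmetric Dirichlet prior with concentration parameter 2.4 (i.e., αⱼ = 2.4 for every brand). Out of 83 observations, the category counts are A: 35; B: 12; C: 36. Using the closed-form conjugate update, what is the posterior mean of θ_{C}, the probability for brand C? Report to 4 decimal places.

The Dirichlet prior is conjugate to the Multinomial likelihood: each posterior αⱼ = prior αⱼ + observed count nⱼ.
Posterior concentration: (37.4, 14.4, 38.4), total = 90.2.
E[θ_{C}|data] = α_{C}/Σα = 38.4/90.2 = 0.4257.

0.4257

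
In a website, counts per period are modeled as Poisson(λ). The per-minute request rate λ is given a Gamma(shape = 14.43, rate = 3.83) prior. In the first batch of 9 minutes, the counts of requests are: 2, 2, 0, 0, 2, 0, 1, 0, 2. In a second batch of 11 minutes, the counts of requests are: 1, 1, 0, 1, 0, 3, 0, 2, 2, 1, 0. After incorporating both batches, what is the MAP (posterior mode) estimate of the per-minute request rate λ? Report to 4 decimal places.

With a Gamma(shape α, rate β) prior, the Poisson likelihood is conjugate: the posterior is Gamma(α + ΣXᵢ, β + n).
Batch 1: sum of counts S = 9 over n = 9 minutes.
After batch 1: Gamma(α+S, β+n) = Gamma(14.43+9, 3.83+9) = Gamma(23.43, 12.83).
Batch 2: sum of counts S = 11 over n = 11 minutes.
After batch 2: Gamma(α+S, β+n) = Gamma(23.43+11, 12.83+11) = Gamma(34.43, 23.83).
Mode of Gamma(α,β) for α≥1 is (α−1)/β = 33.43/23.83 = 1.4029.

1.4029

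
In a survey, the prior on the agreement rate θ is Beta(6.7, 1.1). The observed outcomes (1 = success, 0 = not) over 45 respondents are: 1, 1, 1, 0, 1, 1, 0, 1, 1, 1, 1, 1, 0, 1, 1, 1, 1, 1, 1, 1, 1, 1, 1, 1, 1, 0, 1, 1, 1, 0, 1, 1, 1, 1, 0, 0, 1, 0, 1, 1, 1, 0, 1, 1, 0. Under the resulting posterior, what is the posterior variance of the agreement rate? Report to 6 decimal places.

0.003086

The Beta prior is conjugate to a Binomial/Bernoulli likelihood; the update adds successes to α and failures to β.
Posterior: Beta(α+k, β+n−k) = Beta(6.7+35, 1.1+10) = Beta(41.7, 11.1).
Var = αβ/((α+β)²(α+β+1)) = 41.7·11.1/(52.8²·53.8) = 0.003086.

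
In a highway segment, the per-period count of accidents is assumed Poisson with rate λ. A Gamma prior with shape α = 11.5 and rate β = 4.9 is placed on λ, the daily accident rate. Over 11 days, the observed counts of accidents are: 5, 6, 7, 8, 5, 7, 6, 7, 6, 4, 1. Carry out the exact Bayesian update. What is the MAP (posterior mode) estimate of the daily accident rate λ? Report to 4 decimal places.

4.5597

With a Gamma(shape α, rate β) prior, the Poisson likelihood is conjugate: the posterior is Gamma(α + ΣXᵢ, β + n).
Sum of counts S = 62 over n = 11 days.
Posterior: Gamma(α+S, β+n) = Gamma(11.5+62, 4.9+11) = Gamma(73.5, 15.9).
Mode of Gamma(α,β) for α≥1 is (α−1)/β = 72.5/15.9 = 4.5597.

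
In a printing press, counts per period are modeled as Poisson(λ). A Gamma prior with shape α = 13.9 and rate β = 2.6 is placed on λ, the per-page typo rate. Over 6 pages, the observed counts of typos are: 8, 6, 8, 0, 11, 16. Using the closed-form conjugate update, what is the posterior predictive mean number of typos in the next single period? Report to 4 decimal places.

With a Gamma(shape α, rate β) prior, the Poisson likelihood is conjugate: the posterior is Gamma(α + ΣXᵢ, β + n).
Sum of counts S = 49 over n = 6 pages.
Posterior: Gamma(α+S, β+n) = Gamma(13.9+49, 2.6+6) = Gamma(62.9, 8.6).
The predictive distribution for one future period is NegBinom with mean α/β = 7.3140.

7.3140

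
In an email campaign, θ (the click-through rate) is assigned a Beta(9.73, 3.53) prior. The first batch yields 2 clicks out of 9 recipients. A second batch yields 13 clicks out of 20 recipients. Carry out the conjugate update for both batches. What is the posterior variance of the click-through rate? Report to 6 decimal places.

0.005611

The Beta prior is conjugate to a Binomial/Bernoulli likelihood; the update adds successes to α and failures to β.
After batch 1: Beta(9.73+2, 3.53+7) = Beta(11.73, 10.53).
After batch 2: Beta(11.73+13, 10.53+7) = Beta(24.73, 17.53).
Var = αβ/((α+β)²(α+β+1)) = 24.73·17.53/(42.26²·43.26) = 0.005611.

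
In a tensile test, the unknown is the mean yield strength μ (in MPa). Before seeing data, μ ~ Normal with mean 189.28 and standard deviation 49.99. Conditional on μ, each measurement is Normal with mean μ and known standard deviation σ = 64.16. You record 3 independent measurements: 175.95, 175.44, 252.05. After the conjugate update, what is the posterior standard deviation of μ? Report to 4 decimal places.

29.7623

For Normal data with known variance σ², a Normal(μ₀, σ₀²) prior on μ is conjugate. Posterior precision = 1/σ₀² + n/σ²; posterior mean is the precision-weighted average of μ₀ and x̄.
σ₀² = 49.99² = 2499.0001, σ² = 64.16² = 4116.5056; σ² + n·σ₀² = 4116.5056 + 3·2499.0001 = 11613.5059.
Posterior precision = 1/σ₀² + n/σ² = 1/2499.0001 + 3/4116.5056 = (σ² + n·σ₀²)/(σ₀²σ²) = 11613.5059/(2499.0001·4116.5056); posterior variance σₙ² = σ₀²σ²/(σ² + n·σ₀²) = 2499.0001·4116.5056/11613.5059 = 885.791766.
Posterior SD = √σₙ² = √(2499.0001·4116.5056/11613.5059) = 29.7623.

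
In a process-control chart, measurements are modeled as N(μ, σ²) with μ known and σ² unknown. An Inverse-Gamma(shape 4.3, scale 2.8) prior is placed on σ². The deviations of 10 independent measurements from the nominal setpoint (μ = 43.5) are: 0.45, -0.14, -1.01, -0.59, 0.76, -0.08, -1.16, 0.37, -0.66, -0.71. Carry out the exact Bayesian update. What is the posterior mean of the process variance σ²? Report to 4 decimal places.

0.6142

With known mean μ and an Inverse-Gamma(α, β) prior on σ², the Normal likelihood is conjugate: posterior is Inv-Gamma(α + n/2, β + Σ(xᵢ−μ)²/2).
Σ(xᵢ−μ)² = (0.45)² + (-0.14)² + (-1.01)² + (-0.59)² + (0.76)² + (-0.08)² + (-1.16)² + (0.37)² + (-0.66)² + (-0.71)² = 4.5965.
Posterior: Inv-Gamma(4.3 + 10/2, 2.8 + 4.5965/2) = Inv-Gamma(9.30, 5.09825).
E[σ²|data] = β/(α−1) = 5.09825/8.30 = 0.6142.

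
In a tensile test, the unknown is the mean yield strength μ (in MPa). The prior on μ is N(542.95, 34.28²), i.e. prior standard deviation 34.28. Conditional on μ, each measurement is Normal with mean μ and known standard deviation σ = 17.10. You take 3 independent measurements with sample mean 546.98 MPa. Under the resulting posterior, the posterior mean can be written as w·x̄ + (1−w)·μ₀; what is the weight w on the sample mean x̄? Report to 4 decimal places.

For Normal data with known variance σ², a Normal(μ₀, σ₀²) prior on μ is conjugate. Posterior precision = 1/σ₀² + n/σ²; posterior mean is the precision-weighted average of μ₀ and x̄.
σ₀² = 34.28² = 1175.1184, σ² = 17.10² = 292.41. Prior precision 1/σ₀² = 1/1175.1184; data precision n/σ² = 3/292.41.
w = (n/σ²)/(1/σ₀² + n/σ²) = n·σ₀²/(σ² + n·σ₀²) = 3·1175.1184/(292.41 + 3·1175.1184) = 3525.3552/3817.7652 = 0.9234.

0.9234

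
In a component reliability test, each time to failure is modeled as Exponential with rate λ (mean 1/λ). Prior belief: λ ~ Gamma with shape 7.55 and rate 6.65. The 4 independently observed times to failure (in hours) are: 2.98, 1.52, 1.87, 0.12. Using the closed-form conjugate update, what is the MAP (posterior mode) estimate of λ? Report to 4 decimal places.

0.8029

With a Gamma(shape α, rate β) prior on the exponential rate λ, the posterior after n observations with total T = Σxᵢ is Gamma(α+n, β+T).
Sum of observations T = 6.49 hours; n = 4.
Posterior: Gamma(7.55+4, 6.65+6.49) = Gamma(11.55, 13.14).
Mode = (α−1)/β = 0.8029.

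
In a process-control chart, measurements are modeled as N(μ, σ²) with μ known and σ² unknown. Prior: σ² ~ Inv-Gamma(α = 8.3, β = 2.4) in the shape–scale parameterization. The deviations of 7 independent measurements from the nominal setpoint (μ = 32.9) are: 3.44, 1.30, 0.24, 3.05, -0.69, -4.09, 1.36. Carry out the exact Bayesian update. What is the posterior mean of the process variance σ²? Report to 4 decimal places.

With known mean μ and an Inverse-Gamma(α, β) prior on σ², the Normal likelihood is conjugate: posterior is Inv-Gamma(α + n/2, β + Σ(xᵢ−μ)²/2).
Σ(xᵢ−μ)² = (3.44)² + (1.30)² + (0.24)² + (3.05)² + (-0.69)² + (-4.09)² + (1.36)² = 41.9375.
Posterior: Inv-Gamma(8.3 + 7/2, 2.4 + 41.9375/2) = Inv-Gamma(11.80, 23.36875).
E[σ²|data] = β/(α−1) = 23.36875/10.80 = 2.1638.

2.1638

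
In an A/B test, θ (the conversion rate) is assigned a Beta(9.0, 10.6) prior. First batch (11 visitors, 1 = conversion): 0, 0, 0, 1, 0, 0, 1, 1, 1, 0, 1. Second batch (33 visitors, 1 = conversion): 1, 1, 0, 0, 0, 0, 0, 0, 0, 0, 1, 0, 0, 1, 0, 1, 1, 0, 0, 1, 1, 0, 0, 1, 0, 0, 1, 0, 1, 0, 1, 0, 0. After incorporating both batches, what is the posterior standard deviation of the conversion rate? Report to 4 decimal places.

0.0612

The Beta prior is conjugate to a Binomial/Bernoulli likelihood; the update adds successes to α and failures to β.
After batch 1: Beta(9.0+5, 10.6+6) = Beta(14.0, 16.6).
After batch 2: Beta(14.0+12, 16.6+21) = Beta(26.0, 37.6).
Var = αβ/((α+β)²(α+β+1)) = 26.0·37.6/(63.6²·64.6) = 0.00374123; SD = √0.00374123 = 0.0612.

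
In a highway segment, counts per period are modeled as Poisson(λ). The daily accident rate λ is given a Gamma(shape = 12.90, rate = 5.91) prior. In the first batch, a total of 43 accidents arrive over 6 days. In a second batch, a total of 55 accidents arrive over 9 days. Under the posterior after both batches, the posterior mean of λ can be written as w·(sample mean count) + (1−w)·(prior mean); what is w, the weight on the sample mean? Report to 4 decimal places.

With a Gamma(shape α, rate β) prior, the Poisson likelihood is conjugate: the posterior is Gamma(α + ΣXᵢ, β + n).
Total number of days: n = 6 + 9 = 15.
Posterior mean = (α₀+S)/(β₀+n) = [n/(β₀+n)]·(S/n) + [β₀/(β₀+n)]·(α₀/β₀), so only n and β₀ enter the weight.
Weight on data w = n/(β₀+n) = 15/(5.91+15) = 15/20.91 = 0.7174.

0.7174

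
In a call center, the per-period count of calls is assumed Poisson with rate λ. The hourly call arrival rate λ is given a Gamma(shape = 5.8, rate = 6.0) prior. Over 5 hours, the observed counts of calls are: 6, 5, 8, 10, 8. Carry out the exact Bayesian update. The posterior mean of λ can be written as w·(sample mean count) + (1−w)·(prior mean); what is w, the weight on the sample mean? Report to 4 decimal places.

0.4545

With a Gamma(shape α, rate β) prior, the Poisson likelihood is conjugate: the posterior is Gamma(α + ΣXᵢ, β + n).
Posterior mean = (α₀+S)/(β₀+n) = [n/(β₀+n)]·(S/n) + [β₀/(β₀+n)]·(α₀/β₀), so only n and β₀ enter the weight.
Weight on data w = n/(β₀+n) = 5/(6.0+5) = 5/11.0 = 0.4545.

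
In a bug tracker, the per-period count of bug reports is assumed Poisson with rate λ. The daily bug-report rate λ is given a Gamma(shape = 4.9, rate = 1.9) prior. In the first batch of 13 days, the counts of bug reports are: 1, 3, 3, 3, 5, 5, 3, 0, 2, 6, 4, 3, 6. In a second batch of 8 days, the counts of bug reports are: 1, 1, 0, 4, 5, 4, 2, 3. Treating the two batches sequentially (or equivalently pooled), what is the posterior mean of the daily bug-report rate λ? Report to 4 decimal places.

3.0087

With a Gamma(shape α, rate β) prior, the Poisson likelihood is conjugate: the posterior is Gamma(α + ΣXᵢ, β + n).
Batch 1: sum of counts S = 44 over n = 13 days.
After batch 1: Gamma(α+S, β+n) = Gamma(4.9+44, 1.9+13) = Gamma(48.9, 14.9).
Batch 2: sum of counts S = 20 over n = 8 days.
After batch 2: Gamma(α+S, β+n) = Gamma(48.9+20, 14.9+8) = Gamma(68.9, 22.9).
Posterior mean = α/β = 68.9/22.9 = 3.0087.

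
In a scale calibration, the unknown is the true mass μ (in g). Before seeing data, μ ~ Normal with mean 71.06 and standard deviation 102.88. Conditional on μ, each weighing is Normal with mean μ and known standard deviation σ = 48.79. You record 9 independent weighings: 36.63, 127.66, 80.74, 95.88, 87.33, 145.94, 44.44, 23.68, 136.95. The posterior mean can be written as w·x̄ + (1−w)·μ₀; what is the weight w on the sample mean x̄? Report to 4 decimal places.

For Normal data with known variance σ², a Normal(μ₀, σ₀²) prior on μ is conjugate. Posterior precision = 1/σ₀² + n/σ²; posterior mean is the precision-weighted average of μ₀ and x̄.
σ₀² = 102.88² = 10584.2944, σ² = 48.79² = 2380.4641. Prior precision 1/σ₀² = 1/10584.2944; data precision n/σ² = 9/2380.4641.
w = (n/σ²)/(1/σ₀² + n/σ²) = n·σ₀²/(σ² + n·σ₀²) = 9·10584.2944/(2380.4641 + 9·10584.2944) = 95258.6496/97639.1137 = 0.9756.

0.9756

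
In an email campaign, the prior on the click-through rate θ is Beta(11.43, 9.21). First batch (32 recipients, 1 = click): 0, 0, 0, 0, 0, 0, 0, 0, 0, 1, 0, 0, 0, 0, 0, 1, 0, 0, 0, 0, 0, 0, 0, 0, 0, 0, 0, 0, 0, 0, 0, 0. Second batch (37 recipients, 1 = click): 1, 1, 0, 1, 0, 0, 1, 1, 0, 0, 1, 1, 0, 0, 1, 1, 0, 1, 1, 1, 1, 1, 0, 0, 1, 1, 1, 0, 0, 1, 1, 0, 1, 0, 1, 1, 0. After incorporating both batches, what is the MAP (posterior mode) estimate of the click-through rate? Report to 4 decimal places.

0.3929

The Beta prior is conjugate to a Binomial/Bernoulli likelihood; the update adds successes to α and failures to β.
After batch 1: Beta(11.43+2, 9.21+30) = Beta(13.43, 39.21).
After batch 2: Beta(13.43+22, 39.21+15) = Beta(35.43, 54.21).
Mode of Beta(a,b) for a,b>1 is (a−1)/(a+b−2) = 34.43/87.64 = 0.3929.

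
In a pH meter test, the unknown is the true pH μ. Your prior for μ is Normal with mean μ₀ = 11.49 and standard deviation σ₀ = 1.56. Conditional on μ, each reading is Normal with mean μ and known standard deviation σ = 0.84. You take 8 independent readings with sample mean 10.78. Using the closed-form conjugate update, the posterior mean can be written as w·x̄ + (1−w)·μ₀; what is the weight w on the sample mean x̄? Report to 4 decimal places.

0.9650

For Normal data with known variance σ², a Normal(μ₀, σ₀²) prior on μ is conjugate. Posterior precision = 1/σ₀² + n/σ²; posterior mean is the precision-weighted average of μ₀ and x̄.
σ₀² = 1.56² = 2.4336, σ² = 0.84² = 0.7056. Prior precision 1/σ₀² = 1/2.4336; data precision n/σ² = 8/0.7056.
w = (n/σ²)/(1/σ₀² + n/σ²) = n·σ₀²/(σ² + n·σ₀²) = 8·2.4336/(0.7056 + 8·2.4336) = 19.4688/20.1744 = 0.9650.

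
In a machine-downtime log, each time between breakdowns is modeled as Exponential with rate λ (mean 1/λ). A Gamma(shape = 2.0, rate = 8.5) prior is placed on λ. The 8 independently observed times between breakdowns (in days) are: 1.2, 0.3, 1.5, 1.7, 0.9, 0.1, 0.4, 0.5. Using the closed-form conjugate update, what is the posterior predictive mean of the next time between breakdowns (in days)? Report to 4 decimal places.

With a Gamma(shape α, rate β) prior on the exponential rate λ, the posterior after n observations with total T = Σxᵢ is Gamma(α+n, β+T).
Sum of observations T = 6.6 days; n = 8.
Posterior: Gamma(2.0+8, 8.5+6.6) = Gamma(10.0, 15.1).
The predictive distribution for the next observation is Lomax; its mean is β/(α−1) = 15.1/9.0 = 1.6778.

1.6778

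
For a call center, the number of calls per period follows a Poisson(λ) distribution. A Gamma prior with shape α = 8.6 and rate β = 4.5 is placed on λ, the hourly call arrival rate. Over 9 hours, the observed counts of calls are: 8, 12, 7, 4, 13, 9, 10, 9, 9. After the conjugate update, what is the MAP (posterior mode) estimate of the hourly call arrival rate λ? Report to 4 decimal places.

6.5630

With a Gamma(shape α, rate β) prior, the Poisson likelihood is conjugate: the posterior is Gamma(α + ΣXᵢ, β + n).
Sum of counts S = 81 over n = 9 hours.
Posterior: Gamma(α+S, β+n) = Gamma(8.6+81, 4.5+9) = Gamma(89.6, 13.5).
Mode of Gamma(α,β) for α≥1 is (α−1)/β = 88.6/13.5 = 6.5630.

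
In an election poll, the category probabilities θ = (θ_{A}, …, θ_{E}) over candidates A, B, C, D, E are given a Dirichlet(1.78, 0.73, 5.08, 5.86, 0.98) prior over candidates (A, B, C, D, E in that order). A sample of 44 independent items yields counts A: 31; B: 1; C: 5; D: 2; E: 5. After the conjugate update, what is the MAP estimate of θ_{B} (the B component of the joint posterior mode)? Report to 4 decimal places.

The Dirichlet prior is conjugate to the Multinomial likelihood: each posterior αⱼ = prior αⱼ + observed count nⱼ.
Posterior concentration: (32.78, 1.73, 10.08, 7.86, 5.98), total = 58.43.
Joint mode component: (α_{B}−1)/(Σα−K) = 0.73/53.43 = 0.0137.

0.0137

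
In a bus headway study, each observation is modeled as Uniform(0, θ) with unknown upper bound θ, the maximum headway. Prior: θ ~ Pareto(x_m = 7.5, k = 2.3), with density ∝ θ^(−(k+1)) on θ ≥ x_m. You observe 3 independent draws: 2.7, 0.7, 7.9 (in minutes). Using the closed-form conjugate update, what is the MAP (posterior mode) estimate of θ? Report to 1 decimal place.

7.9

A Pareto(scale x_m, shape k) prior on the upper bound θ of Uniform(0, θ) is conjugate: posterior is Pareto(max(x_m, max xᵢ), k + n).
Sample maximum = 7.9; prior scale x_m = 7.5 → posterior scale = max = 7.9.
Posterior shape = 2.3 + 3 = 5.3.
The Pareto density is decreasing on [x_m, ∞), so the mode is x_m = 7.9.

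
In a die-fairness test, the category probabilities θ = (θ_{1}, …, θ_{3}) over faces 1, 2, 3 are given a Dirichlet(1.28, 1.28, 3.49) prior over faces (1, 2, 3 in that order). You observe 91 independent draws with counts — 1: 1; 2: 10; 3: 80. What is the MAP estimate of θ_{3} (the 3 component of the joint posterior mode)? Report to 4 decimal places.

0.8771

The Dirichlet prior is conjugate to the Multinomial likelihood: each posterior αⱼ = prior αⱼ + observed count nⱼ.
Posterior concentration: (2.28, 11.28, 83.49), total = 97.05.
Joint mode component: (α_{3}−1)/(Σα−K) = 82.49/94.05 = 0.8771.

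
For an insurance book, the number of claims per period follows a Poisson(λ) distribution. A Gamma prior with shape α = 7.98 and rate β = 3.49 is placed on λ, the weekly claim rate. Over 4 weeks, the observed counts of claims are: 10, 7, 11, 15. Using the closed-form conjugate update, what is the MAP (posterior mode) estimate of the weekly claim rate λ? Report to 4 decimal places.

With a Gamma(shape α, rate β) prior, the Poisson likelihood is conjugate: the posterior is Gamma(α + ΣXᵢ, β + n).
Sum of counts S = 43 over n = 4 weeks.
Posterior: Gamma(α+S, β+n) = Gamma(7.98+43, 3.49+4) = Gamma(50.98, 7.49).
Mode of Gamma(α,β) for α≥1 is (α−1)/β = 49.98/7.49 = 6.6729.

6.6729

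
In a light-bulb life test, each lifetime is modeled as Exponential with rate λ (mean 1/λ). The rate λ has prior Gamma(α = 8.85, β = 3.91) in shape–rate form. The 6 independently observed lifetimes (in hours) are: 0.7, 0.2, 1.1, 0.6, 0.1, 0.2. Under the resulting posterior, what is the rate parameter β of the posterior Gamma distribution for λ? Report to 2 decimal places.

6.81

With a Gamma(shape α, rate β) prior on the exponential rate λ, the posterior after n observations with total T = Σxᵢ is Gamma(α+n, β+T).
Sum of observations T = 2.9 hours; n = 6.
Posterior: Gamma(8.85+6, 3.91+2.9) = Gamma(14.85, 6.81).
Posterior β = 6.81.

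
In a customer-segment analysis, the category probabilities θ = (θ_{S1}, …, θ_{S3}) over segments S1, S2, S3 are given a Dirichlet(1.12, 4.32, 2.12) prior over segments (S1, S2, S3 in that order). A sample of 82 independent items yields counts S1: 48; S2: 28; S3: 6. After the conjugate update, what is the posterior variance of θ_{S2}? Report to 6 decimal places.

0.002547

The Dirichlet prior is conjugate to the Multinomial likelihood: each posterior αⱼ = prior αⱼ + observed count nⱼ.
Posterior concentration: (49.12, 32.32, 8.12), total = 89.56.
Var[θ_j] = α_j(Σα−α_j)/((Σα)²(Σα+1)) = 32.32·57.24/(89.56²·90.56) = 0.002547.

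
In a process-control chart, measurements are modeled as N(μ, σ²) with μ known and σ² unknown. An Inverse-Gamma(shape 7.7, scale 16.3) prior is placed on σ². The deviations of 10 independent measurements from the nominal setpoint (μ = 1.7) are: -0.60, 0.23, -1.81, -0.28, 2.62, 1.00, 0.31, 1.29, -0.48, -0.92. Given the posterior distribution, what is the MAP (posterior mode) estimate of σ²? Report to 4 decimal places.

With known mean μ and an Inverse-Gamma(α, β) prior on σ², the Normal likelihood is conjugate: posterior is Inv-Gamma(α + n/2, β + Σ(xᵢ−μ)²/2).
Σ(xᵢ−μ)² = (-0.60)² + (0.23)² + (-1.81)² + (-0.28)² + (2.62)² + (1.00)² + (0.31)² + (1.29)² + (-0.48)² + (-0.92)² = 14.4688.
Posterior: Inv-Gamma(7.7 + 10/2, 16.3 + 14.4688/2) = Inv-Gamma(12.70, 23.53440).
Mode = β/(α+1) = 23.53440/13.70 = 1.7178.

1.7178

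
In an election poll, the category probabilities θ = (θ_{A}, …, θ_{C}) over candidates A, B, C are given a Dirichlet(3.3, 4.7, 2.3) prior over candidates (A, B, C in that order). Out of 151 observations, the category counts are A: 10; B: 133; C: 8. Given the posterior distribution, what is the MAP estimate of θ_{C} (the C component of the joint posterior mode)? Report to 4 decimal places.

0.0587

The Dirichlet prior is conjugate to the Multinomial likelihood: each posterior αⱼ = prior αⱼ + observed count nⱼ.
Posterior concentration: (13.3, 137.7, 10.3), total = 161.3.
Joint mode component: (α_{C}−1)/(Σα−K) = 9.3/158.3 = 0.0587.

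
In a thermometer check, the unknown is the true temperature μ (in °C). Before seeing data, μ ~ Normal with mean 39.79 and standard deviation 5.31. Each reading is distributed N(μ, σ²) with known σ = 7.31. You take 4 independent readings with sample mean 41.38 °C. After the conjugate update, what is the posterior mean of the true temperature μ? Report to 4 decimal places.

For Normal data with known variance σ², a Normal(μ₀, σ₀²) prior on μ is conjugate. Posterior precision = 1/σ₀² + n/σ²; posterior mean is the precision-weighted average of μ₀ and x̄.
n·x̄ = 4·41.38 = 165.52.
σ₀² = 5.31² = 28.1961, σ² = 7.31² = 53.4361; σ² + n·σ₀² = 53.4361 + 4·28.1961 = 166.2205.
Posterior mean = (μ₀/σ₀² + n·x̄/σ²)/(1/σ₀² + n/σ²) = (σ²·μ₀ + σ₀²·n·x̄)/(σ² + n·σ₀²) = (53.4361·39.79 + 28.1961·165.52)/166.2205 = 6793.240891/166.2205 = 40.8689.

40.8689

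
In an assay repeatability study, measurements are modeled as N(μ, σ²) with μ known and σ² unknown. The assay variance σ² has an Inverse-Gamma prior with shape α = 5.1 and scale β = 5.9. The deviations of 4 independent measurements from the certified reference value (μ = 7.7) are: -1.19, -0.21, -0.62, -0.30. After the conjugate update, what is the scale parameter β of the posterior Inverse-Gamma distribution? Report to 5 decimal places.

With known mean μ and an Inverse-Gamma(α, β) prior on σ², the Normal likelihood is conjugate: posterior is Inv-Gamma(α + n/2, β + Σ(xᵢ−μ)²/2).
Σ(xᵢ−μ)² = (-1.19)² + (-0.21)² + (-0.62)² + (-0.30)² = 1.9346.
Posterior: Inv-Gamma(5.1 + 4/2, 5.9 + 1.9346/2) = Inv-Gamma(7.10, 6.86730).
Posterior β = 6.86730.

6.86730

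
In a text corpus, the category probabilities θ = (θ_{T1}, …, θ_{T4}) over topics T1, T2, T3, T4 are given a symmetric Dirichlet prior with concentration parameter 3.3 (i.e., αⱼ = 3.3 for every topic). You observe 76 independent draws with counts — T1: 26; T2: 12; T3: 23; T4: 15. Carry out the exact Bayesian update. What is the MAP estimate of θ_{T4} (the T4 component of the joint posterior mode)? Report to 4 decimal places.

0.2031

The Dirichlet prior is conjugate to the Multinomial likelihood: each posterior αⱼ = prior αⱼ + observed count nⱼ.
Posterior concentration: (29.3, 15.3, 26.3, 18.3), total = 89.2.
Joint mode component: (α_{T4}−1)/(Σα−K) = 17.3/85.2 = 0.2031.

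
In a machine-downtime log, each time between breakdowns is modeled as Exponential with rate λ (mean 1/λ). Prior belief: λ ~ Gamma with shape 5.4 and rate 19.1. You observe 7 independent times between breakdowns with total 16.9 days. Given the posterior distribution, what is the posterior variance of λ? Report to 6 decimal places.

0.009568

With a Gamma(shape α, rate β) prior on the exponential rate λ, the posterior after n observations with total T = Σxᵢ is Gamma(α+n, β+T).
Posterior: Gamma(5.4+7, 19.1+16.9) = Gamma(12.4, 36.0).
Var = α/β² = 0.009568.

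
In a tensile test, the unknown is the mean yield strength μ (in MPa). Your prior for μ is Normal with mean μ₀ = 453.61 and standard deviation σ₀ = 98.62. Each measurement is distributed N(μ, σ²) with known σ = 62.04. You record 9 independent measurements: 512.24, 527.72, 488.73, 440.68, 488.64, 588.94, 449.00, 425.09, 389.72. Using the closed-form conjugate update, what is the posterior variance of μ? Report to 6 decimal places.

409.649505

For Normal data with known variance σ², a Normal(μ₀, σ₀²) prior on μ is conjugate. Posterior precision = 1/σ₀² + n/σ²; posterior mean is the precision-weighted average of μ₀ and x̄.
σ₀² = 98.62² = 9725.9044, σ² = 62.04² = 3848.9616; σ² + n·σ₀² = 3848.9616 + 9·9725.9044 = 91382.1012.
Posterior precision = 1/σ₀² + n/σ² = 1/9725.9044 + 9/3848.9616 = (σ² + n·σ₀²)/(σ₀²σ²) = 91382.1012/(9725.9044·3848.9616); posterior variance σₙ² = σ₀²σ²/(σ² + n·σ₀²) = 9725.9044·3848.9616/91382.1012 = 409.649505.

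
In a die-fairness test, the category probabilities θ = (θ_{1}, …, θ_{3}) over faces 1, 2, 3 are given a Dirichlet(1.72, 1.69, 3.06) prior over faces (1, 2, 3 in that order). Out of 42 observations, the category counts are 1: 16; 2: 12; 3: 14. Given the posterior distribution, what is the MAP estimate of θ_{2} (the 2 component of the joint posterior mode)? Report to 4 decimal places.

The Dirichlet prior is conjugate to the Multinomial likelihood: each posterior αⱼ = prior αⱼ + observed count nⱼ.
Posterior concentration: (17.72, 13.69, 17.06), total = 48.47.
Joint mode component: (α_{2}−1)/(Σα−K) = 12.69/45.47 = 0.2791.

0.2791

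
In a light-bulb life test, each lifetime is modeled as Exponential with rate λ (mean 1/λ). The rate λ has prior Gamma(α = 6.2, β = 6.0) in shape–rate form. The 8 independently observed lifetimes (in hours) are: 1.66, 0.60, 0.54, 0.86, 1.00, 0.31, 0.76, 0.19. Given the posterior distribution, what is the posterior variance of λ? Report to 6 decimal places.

0.099939

With a Gamma(shape α, rate β) prior on the exponential rate λ, the posterior after n observations with total T = Σxᵢ is Gamma(α+n, β+T).
Sum of observations T = 5.92 hours; n = 8.
Posterior: Gamma(6.2+8, 6.0+5.92) = Gamma(14.2, 11.92).
Var = α/β² = 0.099939.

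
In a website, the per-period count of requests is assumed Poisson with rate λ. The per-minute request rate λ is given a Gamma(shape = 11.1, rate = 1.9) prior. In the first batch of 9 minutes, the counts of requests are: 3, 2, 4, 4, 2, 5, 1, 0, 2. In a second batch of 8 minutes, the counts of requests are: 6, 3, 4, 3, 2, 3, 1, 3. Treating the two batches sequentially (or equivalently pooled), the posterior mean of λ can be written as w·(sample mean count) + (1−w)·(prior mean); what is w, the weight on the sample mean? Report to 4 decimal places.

0.8995

With a Gamma(shape α, rate β) prior, the Poisson likelihood is conjugate: the posterior is Gamma(α + ΣXᵢ, β + n).
Total number of minutes: n = 9 + 8 = 17.
Posterior mean = (α₀+S)/(β₀+n) = [n/(β₀+n)]·(S/n) + [β₀/(β₀+n)]·(α₀/β₀), so only n and β₀ enter the weight.
Weight on data w = n/(β₀+n) = 17/(1.9+17) = 17/18.9 = 0.8995.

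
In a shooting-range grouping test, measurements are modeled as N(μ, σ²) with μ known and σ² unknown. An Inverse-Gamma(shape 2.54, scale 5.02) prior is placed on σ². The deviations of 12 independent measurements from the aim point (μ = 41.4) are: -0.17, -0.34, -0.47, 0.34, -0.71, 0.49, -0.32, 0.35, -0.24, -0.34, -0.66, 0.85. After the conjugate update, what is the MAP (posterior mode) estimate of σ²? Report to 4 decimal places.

0.6720

With known mean μ and an Inverse-Gamma(α, β) prior on σ², the Normal likelihood is conjugate: posterior is Inv-Gamma(α + n/2, β + Σ(xᵢ−μ)²/2).
Σ(xᵢ−μ)² = (-0.17)² + (-0.34)² + (-0.47)² + (0.34)² + (-0.71)² + (0.49)² + (-0.32)² + (0.35)² + (-0.24)² + (-0.34)² + (-0.66)² + (0.85)² = 2.7814.
Posterior: Inv-Gamma(2.54 + 12/2, 5.02 + 2.7814/2) = Inv-Gamma(8.54, 6.41070).
Mode = β/(α+1) = 6.41070/9.54 = 0.6720.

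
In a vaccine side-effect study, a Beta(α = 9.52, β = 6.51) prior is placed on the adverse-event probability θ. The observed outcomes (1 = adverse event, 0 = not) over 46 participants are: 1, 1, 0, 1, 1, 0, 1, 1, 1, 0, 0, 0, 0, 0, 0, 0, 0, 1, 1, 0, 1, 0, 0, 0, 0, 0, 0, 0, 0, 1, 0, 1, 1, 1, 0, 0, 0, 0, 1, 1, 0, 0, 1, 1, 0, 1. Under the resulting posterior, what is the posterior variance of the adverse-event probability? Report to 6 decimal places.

0.003941

The Beta prior is conjugate to a Binomial/Bernoulli likelihood; the update adds successes to α and failures to β.
Posterior: Beta(α+k, β+n−k) = Beta(9.52+19, 6.51+27) = Beta(28.52, 33.51).
Var = αβ/((α+β)²(α+β+1)) = 28.52·33.51/(62.03²·63.03) = 0.003941.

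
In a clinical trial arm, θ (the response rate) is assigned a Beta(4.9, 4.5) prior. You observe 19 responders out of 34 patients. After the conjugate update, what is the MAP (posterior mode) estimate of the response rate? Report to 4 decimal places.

The Beta prior is conjugate to a Binomial/Bernoulli likelihood; the update adds successes to α and failures to β.
Posterior: Beta(α+k, β+n−k) = Beta(4.9+19, 4.5+15) = Beta(23.9, 19.5).
Mode of Beta(a,b) for a,b>1 is (a−1)/(a+b−2) = 22.9/41.4 = 0.5531.

0.5531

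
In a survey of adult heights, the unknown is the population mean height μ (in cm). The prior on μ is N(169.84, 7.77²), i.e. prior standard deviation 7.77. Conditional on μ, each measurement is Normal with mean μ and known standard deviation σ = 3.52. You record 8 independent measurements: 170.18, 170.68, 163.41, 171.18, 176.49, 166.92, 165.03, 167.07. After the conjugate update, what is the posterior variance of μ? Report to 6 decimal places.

1.510061

For Normal data with known variance σ², a Normal(μ₀, σ₀²) prior on μ is conjugate. Posterior precision = 1/σ₀² + n/σ²; posterior mean is the precision-weighted average of μ₀ and x̄.
σ₀² = 7.77² = 60.3729, σ² = 3.52² = 12.3904; σ² + n·σ₀² = 12.3904 + 8·60.3729 = 495.3736.
Posterior precision = 1/σ₀² + n/σ² = 1/60.3729 + 8/12.3904 = (σ² + n·σ₀²)/(σ₀²σ²) = 495.3736/(60.3729·12.3904); posterior variance σₙ² = σ₀²σ²/(σ² + n·σ₀²) = 60.3729·12.3904/495.3736 = 1.510061.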